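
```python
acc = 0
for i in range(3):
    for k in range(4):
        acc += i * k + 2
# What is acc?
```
Trace:
  acc=0
  acc=2, i=0, k=0
  acc=4, i=0, k=1
  acc=6, i=0, k=2
  acc=8, i=0, k=3
  acc=10, i=1, k=0
  acc=13, i=1, k=1
  acc=17, i=1, k=2
  acc=22, i=1, k=3
  acc=24, i=2, k=0
  acc=28, i=2, k=1
  acc=34, i=2, k=2
  acc=42, i=2, k=3

Final answer: 42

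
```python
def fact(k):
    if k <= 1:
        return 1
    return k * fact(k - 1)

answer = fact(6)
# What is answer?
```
Call trace:
fact(k=6)
  fact(k=5)
    fact(k=4)
      fact(k=3)
        fact(k=2)
          fact(k=1)
          -> return 1
        -> return 2
      -> return 6
    -> return 24
  -> return 120
-> return 720

Final answer: 720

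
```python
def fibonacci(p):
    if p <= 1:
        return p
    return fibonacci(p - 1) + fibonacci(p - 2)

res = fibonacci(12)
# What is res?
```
Call trace (a repeated sub-call is expanded the first time; later identical calls just restate its return value):
fibonacci(p=12)
  fibonacci(p=11)
    fibonacci(p=10)
      fibonacci(p=9)
        fibonacci(p=8)
          fibonacci(p=7)
            fibonacci(p=6)
              fibonacci(p=5)
                fibonacci(p=4)
                  fibonacci(p=3)
                    fibonacci(p=2)
                      fibonacci(p=1)
                      -> return 1
                      fibonacci(p=0)
                      -> return 0
                    -> return 1
                    fibonacci(p=1)
                    -> return 1
                  -> return 2
                  fibonacci(p=2) -> return 1  (same call as traced above)
                -> return 3
                fibonacci(p=3) -> return 2  (same call as traced above)
              -> return 5
              fibonacci(p=4) -> return 3  (same call as traced above)
            -> return 8
            fibonacci(p=5) -> return 5  (same call as traced above)
          -> return 13
          fibonacci(p=6) -> return 8  (same call as traced above)
        -> return 21
        fibonacci(p=7) -> return 13  (same call as traced above)
      -> return 34
      fibonacci(p=8) -> return 21  (same call as traced above)
    -> return 55
    fibonacci(p=9) -> return 34  (same call as traced above)
  -> return 89
  fibonacci(p=10) -> return 55  (same call as traced above)
-> return 144

Final answer: 144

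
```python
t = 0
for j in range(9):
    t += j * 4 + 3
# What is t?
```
Trace:
  t=0
  t=3, j=0
  t=10, j=1
  t=21, j=2
  t=36, j=3
  t=55, j=4
  t=78, j=5
  t=105, j=6
  t=136, j=7
  t=171, j=8

Final answer: 171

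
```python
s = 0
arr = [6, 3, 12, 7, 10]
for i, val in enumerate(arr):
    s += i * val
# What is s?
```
Trace:
  s=0
  s=0, i=0, val=6
  s=3, i=1, val=3
  s=27, i=2, val=12
  s=48, i=3, val=7
  s=88, i=4, val=10

Final answer: 88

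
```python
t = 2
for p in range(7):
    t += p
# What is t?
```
Trace:
  t=2
  t=2, p=0
  t=3, p=1
  t=5, p=2
  t=8, p=3
  t=12, p=4
  t=17, p=5
  t=23, p=6

Final answer: 23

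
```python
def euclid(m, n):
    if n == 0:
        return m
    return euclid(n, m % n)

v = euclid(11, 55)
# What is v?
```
Call trace:
euclid(m=11, n=55)
  euclid(m=55, n=11)
    euclid(m=11, n=0)
    -> return 11
  -> return 11
-> return 11

Final answer: 11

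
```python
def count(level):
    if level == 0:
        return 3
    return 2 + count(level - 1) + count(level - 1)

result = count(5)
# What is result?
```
Call trace (a repeated sub-call is expanded the first time; later identical calls just restate its return value):
count(level=5)
  count(level=4)
    count(level=3)
      count(level=2)
        count(level=1)
          count(level=0)
          -> return 3
          count(level=0)
          -> return 3
        -> return 8
        count(level=1) -> return 8  (same call as traced above)
      -> return 18
      count(level=2) -> return 18  (same call as traced above)
    -> return 38
    count(level=3) -> return 38  (same call as traced above)
  -> return 78
  count(level=4) -> return 78  (same call as traced above)
-> return 158

Final answer: 158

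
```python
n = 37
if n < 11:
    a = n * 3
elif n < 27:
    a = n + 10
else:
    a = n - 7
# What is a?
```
Trace:
  n=37
  n=37, a=30

Final answer: 30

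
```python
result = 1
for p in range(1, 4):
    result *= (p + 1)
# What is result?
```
Trace:
  result=1
  result=2, p=1
  result=6, p=2
  result=24, p=3

Final answer: 24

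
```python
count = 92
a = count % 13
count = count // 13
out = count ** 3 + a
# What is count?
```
Trace:
  count=92
  count=92, a=1
  count=7, a=1
  count=7, a=1, out=344

Final answer: 7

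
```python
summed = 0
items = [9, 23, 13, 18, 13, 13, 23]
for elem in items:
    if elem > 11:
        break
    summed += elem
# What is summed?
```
Trace:
  summed=0
  summed=9, elem=9
  summed=9, elem=23

Final answer: 9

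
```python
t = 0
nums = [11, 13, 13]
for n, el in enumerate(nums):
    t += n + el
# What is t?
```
Trace:
  t=0
  t=11, n=0, el=11
  t=25, n=1, el=13
  t=40, n=2, el=13

Final answer: 40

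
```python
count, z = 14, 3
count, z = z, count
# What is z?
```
Trace:
  count=14, z=3
  count=3, z=14

Final answer: 14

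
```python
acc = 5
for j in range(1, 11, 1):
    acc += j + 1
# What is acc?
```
Trace:
  acc=5
  acc=7, j=1
  acc=10, j=2
  acc=14, j=3
  acc=19, j=4
  acc=25, j=5
  acc=32, j=6
  acc=40, j=7
  acc=49, j=8
  acc=59, j=9
  acc=70, j=10

Final answer: 70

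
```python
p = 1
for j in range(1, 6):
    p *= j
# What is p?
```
Trace:
  p=1
  p=1, j=1
  p=2, j=2
  p=6, j=3
  p=24, j=4
  p=120, j=5

Final answer: 120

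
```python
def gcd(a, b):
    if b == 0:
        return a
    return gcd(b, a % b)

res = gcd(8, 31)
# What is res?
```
Call trace:
gcd(a=8, b=31)
  gcd(a=31, b=8)
    gcd(a=8, b=7)
      gcd(a=7, b=1)
        gcd(a=1, b=0)
        -> return 1
      -> return 1
    -> return 1
  -> return 1
-> return 1

Final answer: 1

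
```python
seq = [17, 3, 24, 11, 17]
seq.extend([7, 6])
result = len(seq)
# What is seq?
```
Trace:
  seq=[17, 3, 24, 11, 17]
  seq=[17, 3, 24, 11, 17, 7, 6]
  seq=[17, 3, 24, 11, 17, 7, 6], result=7

Final answer: [17, 3, 24, 11, 17, 7, 6]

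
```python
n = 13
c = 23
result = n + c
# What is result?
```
Trace:
  n=13
  n=13, c=23
  n=13, c=23, result=36

Final answer: 36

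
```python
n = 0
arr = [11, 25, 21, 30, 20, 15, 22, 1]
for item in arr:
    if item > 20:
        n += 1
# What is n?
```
Trace:
  n=0
  n=0, item=11
  n=1, item=25
  n=2, item=21
  n=3, item=30
  n=3, item=20
  n=3, item=15
  n=4, item=22
  n=4, item=1

Final answer: 4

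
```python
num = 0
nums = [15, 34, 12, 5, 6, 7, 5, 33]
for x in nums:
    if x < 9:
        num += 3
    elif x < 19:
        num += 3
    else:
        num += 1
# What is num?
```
Trace:
  num=0
  num=3, x=15
  num=4, x=34
  num=7, x=12
  num=10, x=5
  num=13, x=6
  num=16, x=7
  num=19, x=5
  num=20, x=33

Final answer: 20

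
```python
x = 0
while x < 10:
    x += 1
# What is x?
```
Trace:
  x=0
  x=1
  x=2
  x=3
  x=4
  x=5
  x=6
  x=7
  x=8
  x=9
  x=10

Final answer: 10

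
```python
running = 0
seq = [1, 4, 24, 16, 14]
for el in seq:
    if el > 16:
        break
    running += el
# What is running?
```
Trace:
  running=0
  running=1, el=1
  running=5, el=4
  running=5, el=24

Final answer: 5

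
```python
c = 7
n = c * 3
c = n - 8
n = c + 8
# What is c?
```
Trace:
  c=7
  c=7, n=21
  c=13, n=21
  c=13, n=21

Final answer: 13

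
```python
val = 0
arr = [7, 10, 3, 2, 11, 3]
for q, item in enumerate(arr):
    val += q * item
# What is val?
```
Trace:
  val=0
  val=0, q=0, item=7
  val=10, q=1, item=10
  val=16, q=2, item=3
  val=22, q=3, item=2
  val=66, q=4, item=11
  val=81, q=5, item=3

Final answer: 81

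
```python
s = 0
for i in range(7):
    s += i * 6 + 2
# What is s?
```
Trace:
  s=0
  s=2, i=0
  s=10, i=1
  s=24, i=2
  s=44, i=3
  s=70, i=4
  s=102, i=5
  s=140, i=6

Final answer: 140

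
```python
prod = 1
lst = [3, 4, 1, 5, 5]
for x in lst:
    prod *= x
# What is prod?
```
Trace:
  prod=1
  prod=3, x=3
  prod=12, x=4
  prod=12, x=1
  prod=60, x=5
  prod=300, x=5

Final answer: 300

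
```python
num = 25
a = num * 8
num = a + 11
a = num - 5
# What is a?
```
Trace:
  num=25
  num=25, a=200
  num=211, a=200
  num=211, a=206

Final answer: 206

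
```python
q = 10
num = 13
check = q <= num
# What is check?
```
Trace:
  q=10
  q=10, num=13
  q=10, num=13, check=True

Final answer: True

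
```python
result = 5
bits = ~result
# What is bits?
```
Trace:
  result=5
  result=5, bits=-6

Final answer: -6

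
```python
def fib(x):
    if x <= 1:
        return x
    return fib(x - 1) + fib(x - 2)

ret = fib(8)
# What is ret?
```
Call trace (a repeated sub-call is expanded the first time; later identical calls just restate its return value):
fib(x=8)
  fib(x=7)
    fib(x=6)
      fib(x=5)
        fib(x=4)
          fib(x=3)
            fib(x=2)
              fib(x=1)
              -> return 1
              fib(x=0)
              -> return 0
            -> return 1
            fib(x=1)
            -> return 1
          -> return 2
          fib(x=2) -> return 1  (same call as traced above)
        -> return 3
        fib(x=3) -> return 2  (same call as traced above)
      -> return 5
      fib(x=4) -> return 3  (same call as traced above)
    -> return 8
    fib(x=5) -> return 5  (same call as traced above)
  -> return 13
  fib(x=6) -> return 8  (same call as traced above)
-> return 21

Final answer: 21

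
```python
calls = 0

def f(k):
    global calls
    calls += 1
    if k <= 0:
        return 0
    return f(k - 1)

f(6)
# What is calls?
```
Call trace:
f(k=6)
  f(k=5)
    f(k=4)
      f(k=3)
        f(k=2)
          f(k=1)
            f(k=0)
            -> return 0
          -> return 0
        -> return 0
      -> return 0
    -> return 0
  -> return 0
-> return 0

calls is incremented once per call. f is entered once for each k = 6, 5, 4, 3, 2, 1, 0 (the k <= 0 call returns without recursing), i.e. 6 + 1 calls.
calls = 7

Final answer: 7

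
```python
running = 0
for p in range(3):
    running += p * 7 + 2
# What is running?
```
Trace:
  running=0
  running=2, p=0
  running=11, p=1
  running=27, p=2

Final answer: 27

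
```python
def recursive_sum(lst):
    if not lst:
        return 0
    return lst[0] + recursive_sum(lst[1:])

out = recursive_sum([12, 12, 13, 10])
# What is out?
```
Call trace:
recursive_sum(lst=[12, 12, 13, 10])
  recursive_sum(lst=[12, 13, 10])
    recursive_sum(lst=[13, 10])
      recursive_sum(lst=[10])
        recursive_sum(lst=[])
        -> return 0
      -> return 10
    -> return 23
  -> return 35
-> return 47

Final answer: 47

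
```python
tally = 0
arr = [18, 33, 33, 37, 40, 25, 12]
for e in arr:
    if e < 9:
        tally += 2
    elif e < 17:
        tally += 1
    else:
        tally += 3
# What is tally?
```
Trace:
  tally=0
  tally=3, e=18
  tally=6, e=33
  tally=9, e=33
  tally=12, e=37
  tally=15, e=40
  tally=18, e=25
  tally=19, e=12

Final answer: 19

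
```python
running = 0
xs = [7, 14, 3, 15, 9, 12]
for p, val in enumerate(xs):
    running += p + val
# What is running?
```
Trace:
  running=0
  running=7, p=0, val=7
  running=22, p=1, val=14
  running=27, p=2, val=3
  running=45, p=3, val=15
  running=58, p=4, val=9
  running=75, p=5, val=12

Final answer: 75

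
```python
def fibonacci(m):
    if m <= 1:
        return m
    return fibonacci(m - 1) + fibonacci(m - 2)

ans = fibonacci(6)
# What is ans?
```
Call trace (a repeated sub-call is expanded the first time; later identical calls just restate its return value):
fibonacci(m=6)
  fibonacci(m=5)
    fibonacci(m=4)
      fibonacci(m=3)
        fibonacci(m=2)
          fibonacci(m=1)
          -> return 1
          fibonacci(m=0)
          -> return 0
        -> return 1
        fibonacci(m=1)
        -> return 1
      -> return 2
      fibonacci(m=2) -> return 1  (same call as traced above)
    -> return 3
    fibonacci(m=3) -> return 2  (same call as traced above)
  -> return 5
  fibonacci(m=4) -> return 3  (same call as traced above)
-> return 8

Final answer: 8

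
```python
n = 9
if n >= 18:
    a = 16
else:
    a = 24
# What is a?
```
Trace:
  n=9
  n=9, a=24

Final answer: 24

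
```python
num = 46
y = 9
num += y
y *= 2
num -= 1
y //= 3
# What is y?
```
Trace:
  num=46
  num=46, y=9
  num=55, y=9
  num=55, y=18
  num=54, y=18
  num=54, y=6

Final answer: 6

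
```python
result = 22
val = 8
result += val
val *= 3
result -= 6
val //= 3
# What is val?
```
Trace:
  result=22
  result=22, val=8
  result=30, val=8
  result=30, val=24
  result=24, val=24
  result=24, val=8

Final answer: 8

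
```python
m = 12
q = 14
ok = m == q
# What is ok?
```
Trace:
  m=12
  m=12, q=14
  m=12, q=14, ok=False

Final answer: False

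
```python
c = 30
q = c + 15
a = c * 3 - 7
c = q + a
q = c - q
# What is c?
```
Trace:
  c=30
  c=30, q=45
  c=30, q=45, a=83
  c=128, q=45, a=83
  c=128, q=83, a=83

Final answer: 128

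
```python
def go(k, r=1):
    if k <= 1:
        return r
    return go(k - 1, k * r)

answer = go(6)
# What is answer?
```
Call trace:
go(k=6, r=1)
  go(k=5, r=6)
    go(k=4, r=30)
      go(k=3, r=120)
        go(k=2, r=360)
          go(k=1, r=720)
          -> return 720
        -> return 720
      -> return 720
    -> return 720
  -> return 720
-> return 720

Final answer: 720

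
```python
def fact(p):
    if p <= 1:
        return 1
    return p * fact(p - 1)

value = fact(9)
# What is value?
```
Call trace:
fact(p=9)
  fact(p=8)
    fact(p=7)
      fact(p=6)
        fact(p=5)
          fact(p=4)
            fact(p=3)
              fact(p=2)
                fact(p=1)
                -> return 1
              -> return 2
            -> return 6
          -> return 24
        -> return 120
      -> return 720
    -> return 5040
  -> return 40320
-> return 362880

Final answer: 362880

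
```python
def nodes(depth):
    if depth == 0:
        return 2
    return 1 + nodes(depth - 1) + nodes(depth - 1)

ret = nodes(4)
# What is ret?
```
Call trace (a repeated sub-call is expanded the first time; later identical calls just restate its return value):
nodes(depth=4)
  nodes(depth=3)
    nodes(depth=2)
      nodes(depth=1)
        nodes(depth=0)
        -> return 2
        nodes(depth=0)
        -> return 2
      -> return 5
      nodes(depth=1) -> return 5  (same call as traced above)
    -> return 11
    nodes(depth=2) -> return 11  (same call as traced above)
  -> return 23
  nodes(depth=3) -> return 23  (same call as traced above)
-> return 47

Final answer: 47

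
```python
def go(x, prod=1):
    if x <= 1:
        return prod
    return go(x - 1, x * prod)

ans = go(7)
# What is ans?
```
Call trace:
go(x=7, prod=1)
  go(x=6, prod=7)
    go(x=5, prod=42)
      go(x=4, prod=210)
        go(x=3, prod=840)
          go(x=2, prod=2520)
            go(x=1, prod=5040)
            -> return 5040
          -> return 5040
        -> return 5040
      -> return 5040
    -> return 5040
  -> return 5040
-> return 5040

Final answer: 5040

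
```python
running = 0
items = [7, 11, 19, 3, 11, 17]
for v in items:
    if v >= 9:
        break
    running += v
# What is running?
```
Trace:
  running=0
  running=7, v=7
  running=7, v=11

Final answer: 7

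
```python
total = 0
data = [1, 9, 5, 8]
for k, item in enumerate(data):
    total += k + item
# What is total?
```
Trace:
  total=0
  total=1, k=0, item=1
  total=11, k=1, item=9
  total=18, k=2, item=5
  total=29, k=3, item=8

Final answer: 29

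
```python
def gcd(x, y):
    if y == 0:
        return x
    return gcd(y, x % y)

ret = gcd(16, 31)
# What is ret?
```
Call trace:
gcd(x=16, y=31)
  gcd(x=31, y=16)
    gcd(x=16, y=15)
      gcd(x=15, y=1)
        gcd(x=1, y=0)
        -> return 1
      -> return 1
    -> return 1
  -> return 1
-> return 1

Final answer: 1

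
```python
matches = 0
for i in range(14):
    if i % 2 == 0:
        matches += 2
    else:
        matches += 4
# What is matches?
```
Trace:
  matches=0
  matches=2, i=0
  matches=6, i=1
  matches=8, i=2
  matches=12, i=3
  matches=14, i=4
  matches=18, i=5
  matches=20, i=6
  matches=24, i=7
  matches=26, i=8
  matches=30, i=9
  matches=32, i=10
  matches=36, i=11
  matches=38, i=12
  matches=42, i=13

Final answer: 42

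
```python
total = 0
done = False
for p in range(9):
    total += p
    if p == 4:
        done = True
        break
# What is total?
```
Trace:
  total=0
  total=0, done=False
  total=0, done=False, p=0
  total=1, done=False, p=1
  total=3, done=False, p=2
  total=6, done=False, p=3
  total=10, done=True, p=4

Final answer: 10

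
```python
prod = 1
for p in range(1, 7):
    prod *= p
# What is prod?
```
Trace:
  prod=1
  prod=1, p=1
  prod=2, p=2
  prod=6, p=3
  prod=24, p=4
  prod=120, p=5
  prod=720, p=6

Final answer: 720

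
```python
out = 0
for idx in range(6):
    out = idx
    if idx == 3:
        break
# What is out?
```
Trace:
  out=0
  out=0, idx=0
  out=1, idx=1
  out=2, idx=2
  out=3, idx=3

Final answer: 3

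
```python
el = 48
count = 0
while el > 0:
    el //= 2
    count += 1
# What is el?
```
Trace:
  el=48
  el=48, count=0
  el=24, count=1
  el=12, count=2
  el=6, count=3
  el=3, count=4
  el=1, count=5
  el=0, count=6

Final answer: 0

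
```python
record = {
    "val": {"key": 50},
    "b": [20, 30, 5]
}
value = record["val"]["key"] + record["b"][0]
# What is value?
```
Trace:
  record={'val': {'key': 50}, 'b': [20, 30, 5]}
  record={'val': {'key': 50}, 'b': [20, 30, 5]}, value=70

Final answer: 70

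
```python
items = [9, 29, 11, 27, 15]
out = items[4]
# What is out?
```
Trace:
  items=[9, 29, 11, 27, 15]
  items=[9, 29, 11, 27, 15], out=15

Final answer: 15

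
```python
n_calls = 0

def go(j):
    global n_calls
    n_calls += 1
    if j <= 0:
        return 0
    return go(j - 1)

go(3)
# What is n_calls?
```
Call trace:
go(j=3)
  go(j=2)
    go(j=1)
      go(j=0)
      -> return 0
    -> return 0
  -> return 0
-> return 0

n_calls is incremented once per call. go is entered once for each j = 3, 2, 1, 0 (the j <= 0 call returns without recursing), i.e. 3 + 1 calls.
n_calls = 4

Final answer: 4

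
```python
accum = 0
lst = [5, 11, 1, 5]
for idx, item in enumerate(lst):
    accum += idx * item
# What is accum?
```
Trace:
  accum=0
  accum=0, idx=0, item=5
  accum=11, idx=1, item=11
  accum=13, idx=2, item=1
  accum=28, idx=3, item=5

Final answer: 28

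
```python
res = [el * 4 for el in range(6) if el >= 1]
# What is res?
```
Trace:
  el=0
  el=1
  el=2
  el=3
  el=4
  el=5
  res=[4, 8, 12, 16, 20]

Final answer: [4, 8, 12, 16, 20]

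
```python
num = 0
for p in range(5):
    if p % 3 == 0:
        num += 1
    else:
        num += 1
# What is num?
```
Trace:
  num=0
  num=1, p=0
  num=2, p=1
  num=3, p=2
  num=4, p=3
  num=5, p=4

Final answer: 5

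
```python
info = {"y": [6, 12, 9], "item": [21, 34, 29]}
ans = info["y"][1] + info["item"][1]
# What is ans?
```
Trace:
  info={'y': [6, 12, 9], 'item': [21, 34, 29]}
  info={'y': [6, 12, 9], 'item': [21, 34, 29]}, ans=46

Final answer: 46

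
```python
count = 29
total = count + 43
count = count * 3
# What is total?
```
Trace:
  count=29
  count=29, total=72
  count=87, total=72

Final answer: 72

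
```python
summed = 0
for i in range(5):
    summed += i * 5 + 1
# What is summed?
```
Trace:
  summed=0
  summed=1, i=0
  summed=7, i=1
  summed=18, i=2
  summed=34, i=3
  summed=55, i=4

Final answer: 55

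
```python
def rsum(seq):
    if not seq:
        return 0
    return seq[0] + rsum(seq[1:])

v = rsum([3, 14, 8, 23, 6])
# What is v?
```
Call trace:
rsum(seq=[3, 14, 8, 23, 6])
  rsum(seq=[14, 8, 23, 6])
    rsum(seq=[8, 23, 6])
      rsum(seq=[23, 6])
        rsum(seq=[6])
          rsum(seq=[])
          -> return 0
        -> return 6
      -> return 29
    -> return 37
  -> return 51
-> return 54

Final answer: 54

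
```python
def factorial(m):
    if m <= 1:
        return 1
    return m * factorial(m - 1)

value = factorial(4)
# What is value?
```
Call trace:
factorial(m=4)
  factorial(m=3)
    factorial(m=2)
      factorial(m=1)
      -> return 1
    -> return 2
  -> return 6
-> return 24

Final answer: 24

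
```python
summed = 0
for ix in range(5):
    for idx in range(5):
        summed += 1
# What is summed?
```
Trace:
  summed=0
  summed=1, ix=0, idx=0
  summed=2, ix=0, idx=1
  summed=3, ix=0, idx=2
  summed=4, ix=0, idx=3
  summed=5, ix=0, idx=4
  summed=6, ix=1, idx=0
  summed=7, ix=1, idx=1
  summed=8, ix=1, idx=2
  summed=9, ix=1, idx=3
  summed=10, ix=1, idx=4
  summed=11, ix=2, idx=0
  summed=12, ix=2, idx=1
  summed=13, ix=2, idx=2
  summed=14, ix=2, idx=3
  summed=15, ix=2, idx=4
  summed=16, ix=3, idx=0
  summed=17, ix=3, idx=1
  summed=18, ix=3, idx=2
  summed=19, ix=3, idx=3
  summed=20, ix=3, idx=4
  summed=21, ix=4, idx=0
  summed=22, ix=4, idx=1
  summed=23, ix=4, idx=2
  summed=24, ix=4, idx=3
  summed=25, ix=4, idx=4

Final answer: 25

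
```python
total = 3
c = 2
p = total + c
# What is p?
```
Trace:
  total=3
  total=3, c=2
  total=3, c=2, p=5

Final answer: 5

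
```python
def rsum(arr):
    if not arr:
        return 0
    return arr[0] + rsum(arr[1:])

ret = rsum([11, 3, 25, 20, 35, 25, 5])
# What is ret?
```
Call trace:
rsum(arr=[11, 3, 25, 20, 35, 25, 5])
  rsum(arr=[3, 25, 20, 35, 25, 5])
    rsum(arr=[25, 20, 35, 25, 5])
      rsum(arr=[20, 35, 25, 5])
        rsum(arr=[35, 25, 5])
          rsum(arr=[25, 5])
            rsum(arr=[5])
              rsum(arr=[])
              -> return 0
            -> return 5
          -> return 30
        -> return 65
      -> return 85
    -> return 110
  -> return 113
-> return 124

Final answer: 124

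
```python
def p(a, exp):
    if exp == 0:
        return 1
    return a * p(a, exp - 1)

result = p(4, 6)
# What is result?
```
Call trace:
p(a=4, exp=6)
  p(a=4, exp=5)
    p(a=4, exp=4)
      p(a=4, exp=3)
        p(a=4, exp=2)
          p(a=4, exp=1)
            p(a=4, exp=0)
            -> return 1
          -> return 4
        -> return 16
      -> return 64
    -> return 256
  -> return 1024
-> return 4096

Final answer: 4096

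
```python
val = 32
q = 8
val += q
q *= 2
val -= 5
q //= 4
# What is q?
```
Trace:
  val=32
  val=32, q=8
  val=40, q=8
  val=40, q=16
  val=35, q=16
  val=35, q=4

Final answer: 4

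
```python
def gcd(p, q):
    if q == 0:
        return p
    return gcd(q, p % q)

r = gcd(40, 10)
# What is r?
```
Call trace:
gcd(p=40, q=10)
  gcd(p=10, q=0)
  -> return 10
-> return 10

Final answer: 10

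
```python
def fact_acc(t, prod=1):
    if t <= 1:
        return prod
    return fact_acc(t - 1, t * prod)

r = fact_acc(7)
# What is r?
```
Call trace:
fact_acc(t=7, prod=1)
  fact_acc(t=6, prod=7)
    fact_acc(t=5, prod=42)
      fact_acc(t=4, prod=210)
        fact_acc(t=3, prod=840)
          fact_acc(t=2, prod=2520)
            fact_acc(t=1, prod=5040)
            -> return 5040
          -> return 5040
        -> return 5040
      -> return 5040
    -> return 5040
  -> return 5040
-> return 5040

Final answer: 5040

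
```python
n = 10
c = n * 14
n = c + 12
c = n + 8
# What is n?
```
Trace:
  n=10
  n=10, c=140
  n=152, c=140
  n=152, c=160

Final answer: 152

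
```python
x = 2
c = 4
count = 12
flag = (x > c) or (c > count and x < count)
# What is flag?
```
Trace:
  x=2
  x=2, c=4
  x=2, c=4, count=12
  x=2, c=4, count=12, flag=False

Final answer: False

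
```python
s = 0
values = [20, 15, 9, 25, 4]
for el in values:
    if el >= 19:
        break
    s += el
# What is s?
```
Trace:
  s=0
  s=0, el=20

Final answer: 0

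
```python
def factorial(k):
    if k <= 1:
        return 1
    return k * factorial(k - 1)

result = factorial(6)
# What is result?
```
Call trace:
factorial(k=6)
  factorial(k=5)
    factorial(k=4)
      factorial(k=3)
        factorial(k=2)
          factorial(k=1)
          -> return 1
        -> return 2
      -> return 6
    -> return 24
  -> return 120
-> return 720

Final answer: 720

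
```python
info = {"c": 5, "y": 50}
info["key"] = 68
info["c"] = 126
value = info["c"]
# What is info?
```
Trace:
  info={'c': 5, 'y': 50}
  info={'c': 5, 'y': 50, 'key': 68}
  info={'c': 126, 'y': 50, 'key': 68}
  info={'c': 126, 'y': 50, 'key': 68}, value=126

Final answer: {'c': 126, 'y': 50, 'key': 68}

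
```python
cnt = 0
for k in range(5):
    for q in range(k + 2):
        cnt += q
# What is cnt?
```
Trace:
  cnt=0
  cnt=0, k=0, q=0
  cnt=1, k=0, q=1
  cnt=1, k=1, q=0
  cnt=2, k=1, q=1
  cnt=4, k=1, q=2
  cnt=4, k=2, q=0
  cnt=5, k=2, q=1
  cnt=7, k=2, q=2
  cnt=10, k=2, q=3
  cnt=10, k=3, q=0
  cnt=11, k=3, q=1
  cnt=13, k=3, q=2
  cnt=16, k=3, q=3
  cnt=20, k=3, q=4
  cnt=20, k=4, q=0
  cnt=21, k=4, q=1
  cnt=23, k=4, q=2
  cnt=26, k=4, q=3
  cnt=30, k=4, q=4
  cnt=35, k=4, q=5

Final answer: 35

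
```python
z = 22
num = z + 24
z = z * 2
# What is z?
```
Trace:
  z=22
  z=22, num=46
  z=44, num=46

Final answer: 44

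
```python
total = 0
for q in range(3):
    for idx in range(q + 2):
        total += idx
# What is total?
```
Trace:
  total=0
  total=0, q=0, idx=0
  total=1, q=0, idx=1
  total=1, q=1, idx=0
  total=2, q=1, idx=1
  total=4, q=1, idx=2
  total=4, q=2, idx=0
  total=5, q=2, idx=1
  total=7, q=2, idx=2
  total=10, q=2, idx=3

Final answer: 10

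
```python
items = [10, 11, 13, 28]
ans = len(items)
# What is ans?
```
Trace:
  items=[10, 11, 13, 28]
  items=[10, 11, 13, 28], ans=4

Final answer: 4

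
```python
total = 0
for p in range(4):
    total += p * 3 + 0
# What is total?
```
Trace:
  total=0
  total=0, p=0
  total=3, p=1
  total=9, p=2
  total=18, p=3

Final answer: 18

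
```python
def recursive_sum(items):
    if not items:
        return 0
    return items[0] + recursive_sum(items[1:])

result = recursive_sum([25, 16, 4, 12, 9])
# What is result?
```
Call trace:
recursive_sum(items=[25, 16, 4, 12, 9])
  recursive_sum(items=[16, 4, 12, 9])
    recursive_sum(items=[4, 12, 9])
      recursive_sum(items=[12, 9])
        recursive_sum(items=[9])
          recursive_sum(items=[])
          -> return 0
        -> return 9
      -> return 21
    -> return 25
  -> return 41
-> return 66

Final answer: 66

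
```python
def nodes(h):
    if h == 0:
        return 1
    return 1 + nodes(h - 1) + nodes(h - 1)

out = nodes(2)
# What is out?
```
Call trace (a repeated sub-call is expanded the first time; later identical calls just restate its return value):
nodes(h=2)
  nodes(h=1)
    nodes(h=0)
    -> return 1
    nodes(h=0)
    -> return 1
  -> return 3
  nodes(h=1) -> return 3  (same call as traced above)
-> return 7

Final answer: 7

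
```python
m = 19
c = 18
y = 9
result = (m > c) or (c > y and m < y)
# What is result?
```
Trace:
  m=19
  m=19, c=18
  m=19, c=18, y=9
  m=19, c=18, y=9, result=True

Final answer: True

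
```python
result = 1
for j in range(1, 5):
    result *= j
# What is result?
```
Trace:
  result=1
  result=1, j=1
  result=2, j=2
  result=6, j=3
  result=24, j=4

Final answer: 24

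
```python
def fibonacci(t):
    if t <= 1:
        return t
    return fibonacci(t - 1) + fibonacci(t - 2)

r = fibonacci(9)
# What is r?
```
Call trace (a repeated sub-call is expanded the first time; later identical calls just restate its return value):
fibonacci(t=9)
  fibonacci(t=8)
    fibonacci(t=7)
      fibonacci(t=6)
        fibonacci(t=5)
          fibonacci(t=4)
            fibonacci(t=3)
              fibonacci(t=2)
                fibonacci(t=1)
                -> return 1
                fibonacci(t=0)
                -> return 0
              -> return 1
              fibonacci(t=1)
              -> return 1
            -> return 2
            fibonacci(t=2) -> return 1  (same call as traced above)
          -> return 3
          fibonacci(t=3) -> return 2  (same call as traced above)
        -> return 5
        fibonacci(t=4) -> return 3  (same call as traced above)
      -> return 8
      fibonacci(t=5) -> return 5  (same call as traced above)
    -> return 13
    fibonacci(t=6) -> return 8  (same call as traced above)
  -> return 21
  fibonacci(t=7) -> return 13  (same call as traced above)
-> return 34

Final answer: 34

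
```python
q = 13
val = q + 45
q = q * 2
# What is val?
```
Trace:
  q=13
  q=13, val=58
  q=26, val=58

Final answer: 58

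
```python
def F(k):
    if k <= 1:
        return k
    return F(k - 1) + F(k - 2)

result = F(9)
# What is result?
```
Call trace (a repeated sub-call is expanded the first time; later identical calls just restate its return value):
F(k=9)
  F(k=8)
    F(k=7)
      F(k=6)
        F(k=5)
          F(k=4)
            F(k=3)
              F(k=2)
                F(k=1)
                -> return 1
                F(k=0)
                -> return 0
              -> return 1
              F(k=1)
              -> return 1
            -> return 2
            F(k=2) -> return 1  (same call as traced above)
          -> return 3
          F(k=3) -> return 2  (same call as traced above)
        -> return 5
        F(k=4) -> return 3  (same call as traced above)
      -> return 8
      F(k=5) -> return 5  (same call as traced above)
    -> return 13
    F(k=6) -> return 8  (same call as traced above)
  -> return 21
  F(k=7) -> return 13  (same call as traced above)
-> return 34

Final answer: 34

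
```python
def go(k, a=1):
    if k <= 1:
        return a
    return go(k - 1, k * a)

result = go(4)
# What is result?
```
Call trace:
go(k=4, a=1)
  go(k=3, a=4)
    go(k=2, a=12)
      go(k=1, a=24)
      -> return 24
    -> return 24
  -> return 24
-> return 24

Final answer: 24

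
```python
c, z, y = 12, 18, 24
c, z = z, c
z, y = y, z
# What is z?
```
Trace:
  c=12, z=18, y=24
  c=18, z=12, y=24
  c=18, z=24, y=12

Final answer: 24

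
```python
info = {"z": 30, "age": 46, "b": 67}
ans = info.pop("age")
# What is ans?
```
Trace:
  info={'z': 30, 'age': 46, 'b': 67}
  info={'z': 30, 'b': 67}, ans=46

Final answer: 46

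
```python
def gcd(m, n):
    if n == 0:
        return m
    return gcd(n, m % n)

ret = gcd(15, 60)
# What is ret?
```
Call trace:
gcd(m=15, n=60)
  gcd(m=60, n=15)
    gcd(m=15, n=0)
    -> return 15
  -> return 15
-> return 15

Final answer: 15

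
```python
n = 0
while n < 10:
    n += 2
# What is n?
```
Trace:
  n=0
  n=2
  n=4
  n=6
  n=8
  n=10

Final answer: 10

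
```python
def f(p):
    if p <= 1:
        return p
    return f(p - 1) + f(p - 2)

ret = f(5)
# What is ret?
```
Call trace (a repeated sub-call is expanded the first time; later identical calls just restate its return value):
f(p=5)
  f(p=4)
    f(p=3)
      f(p=2)
        f(p=1)
        -> return 1
        f(p=0)
        -> return 0
      -> return 1
      f(p=1)
      -> return 1
    -> return 2
    f(p=2) -> return 1  (same call as traced above)
  -> return 3
  f(p=3) -> return 2  (same call as traced above)
-> return 5

Final answer: 5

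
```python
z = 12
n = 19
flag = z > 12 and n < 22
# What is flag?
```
Trace:
  z=12
  z=12, n=19
  z=12, n=19, flag=False

Final answer: False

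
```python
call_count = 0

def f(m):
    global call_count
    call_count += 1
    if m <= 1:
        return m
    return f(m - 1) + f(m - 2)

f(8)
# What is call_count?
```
Call trace (a repeated sub-call is expanded the first time; later identical calls just restate its return value):
f(m=8)
  f(m=7)
    f(m=6)
      f(m=5)
        f(m=4)
          f(m=3)
            f(m=2)
              f(m=1)
              -> return 1
              f(m=0)
              -> return 0
            -> return 1
            f(m=1)
            -> return 1
          -> return 2
          f(m=2) -> return 1  (same call as traced above)
        -> return 3
        f(m=3) -> return 2  (same call as traced above)
      -> return 5
      f(m=4) -> return 3  (same call as traced above)
    -> return 8
    f(m=5) -> return 5  (same call as traced above)
  -> return 13
  f(m=6) -> return 8  (same call as traced above)
-> return 21

call_count is incremented once per call, so count the calls in each subtree. Let C(m) = number of calls made by f(m).
C(0) = C(1) = 1 (base case, no recursion); C(m) = 1 + C(m - 1) + C(m - 2) otherwise.
C(2) = 1 + C(1) + C(0) = 1 + 1 + 1 = 3
C(3) = 1 + C(2) + C(1) = 1 + 3 + 1 = 5
C(4) = 1 + C(3) + C(2) = 1 + 5 + 3 = 9
C(5) = 1 + C(4) + C(3) = 1 + 9 + 5 = 15
C(6) = 1 + C(5) + C(4) = 1 + 15 + 9 = 25
C(7) = 1 + C(6) + C(5) = 1 + 25 + 15 = 41
C(8) = 1 + C(7) + C(6) = 1 + 41 + 25 = 67
call_count = C(8) = 67

Final answer: 67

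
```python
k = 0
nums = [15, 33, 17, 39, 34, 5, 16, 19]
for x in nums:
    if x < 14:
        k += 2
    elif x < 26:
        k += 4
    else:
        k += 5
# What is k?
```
Trace:
  k=0
  k=4, x=15
  k=9, x=33
  k=13, x=17
  k=18, x=39
  k=23, x=34
  k=25, x=5
  k=29, x=16
  k=33, x=19

Final answer: 33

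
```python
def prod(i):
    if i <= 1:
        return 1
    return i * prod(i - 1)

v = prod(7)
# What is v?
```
Call trace:
prod(i=7)
  prod(i=6)
    prod(i=5)
      prod(i=4)
        prod(i=3)
          prod(i=2)
            prod(i=1)
            -> return 1
          -> return 2
        -> return 6
      -> return 24
    -> return 120
  -> return 720
-> return 5040

Final answer: 5040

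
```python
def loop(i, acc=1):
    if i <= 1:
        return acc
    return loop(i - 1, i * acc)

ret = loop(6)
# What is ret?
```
Call trace:
loop(i=6, acc=1)
  loop(i=5, acc=6)
    loop(i=4, acc=30)
      loop(i=3, acc=120)
        loop(i=2, acc=360)
          loop(i=1, acc=720)
          -> return 720
        -> return 720
      -> return 720
    -> return 720
  -> return 720
-> return 720

Final answer: 720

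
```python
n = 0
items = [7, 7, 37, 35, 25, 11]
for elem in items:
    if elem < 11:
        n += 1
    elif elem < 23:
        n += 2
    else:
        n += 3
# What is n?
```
Trace:
  n=0
  n=1, elem=7
  n=2, elem=7
  n=5, elem=37
  n=8, elem=35
  n=11, elem=25
  n=13, elem=11

Final answer: 13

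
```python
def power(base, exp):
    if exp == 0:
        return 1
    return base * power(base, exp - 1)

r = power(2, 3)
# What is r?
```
Call trace:
power(base=2, exp=3)
  power(base=2, exp=2)
    power(base=2, exp=1)
      power(base=2, exp=0)
      -> return 1
    -> return 2
  -> return 4
-> return 8

Final answer: 8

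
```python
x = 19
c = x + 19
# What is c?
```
Trace:
  x=19
  x=19, c=38

Final answer: 38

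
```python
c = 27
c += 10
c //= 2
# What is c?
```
Trace:
  c=27
  c=37
  c=18

Final answer: 18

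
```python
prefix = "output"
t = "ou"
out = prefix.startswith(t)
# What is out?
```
Trace:
  prefix='output'
  prefix='output', t='ou'
  prefix='output', t='ou', out=True

Final answer: True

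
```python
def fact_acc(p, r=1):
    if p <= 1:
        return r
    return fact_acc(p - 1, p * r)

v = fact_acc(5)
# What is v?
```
Call trace:
fact_acc(p=5, r=1)
  fact_acc(p=4, r=5)
    fact_acc(p=3, r=20)
      fact_acc(p=2, r=60)
        fact_acc(p=1, r=120)
        -> return 120
      -> return 120
    -> return 120
  -> return 120
-> return 120

Final answer: 120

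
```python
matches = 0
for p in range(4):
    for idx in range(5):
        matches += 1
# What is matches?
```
Trace:
  matches=0
  matches=1, p=0, idx=0
  matches=2, p=0, idx=1
  matches=3, p=0, idx=2
  matches=4, p=0, idx=3
  matches=5, p=0, idx=4
  matches=6, p=1, idx=0
  matches=7, p=1, idx=1
  matches=8, p=1, idx=2
  matches=9, p=1, idx=3
  matches=10, p=1, idx=4
  matches=11, p=2, idx=0
  matches=12, p=2, idx=1
  matches=13, p=2, idx=2
  matches=14, p=2, idx=3
  matches=15, p=2, idx=4
  matches=16, p=3, idx=0
  matches=17, p=3, idx=1
  matches=18, p=3, idx=2
  matches=19, p=3, idx=3
  matches=20, p=3, idx=4

Final answer: 20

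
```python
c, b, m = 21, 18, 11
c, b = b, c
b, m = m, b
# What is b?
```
Trace:
  c=21, b=18, m=11
  c=18, b=21, m=11
  c=18, b=11, m=21

Final answer: 11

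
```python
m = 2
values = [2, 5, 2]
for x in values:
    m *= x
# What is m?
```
Trace:
  m=2
  m=4, x=2
  m=20, x=5
  m=40, x=2

Final answer: 40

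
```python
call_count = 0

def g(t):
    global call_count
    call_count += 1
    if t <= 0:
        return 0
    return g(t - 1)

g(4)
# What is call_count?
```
Call trace:
g(t=4)
  g(t=3)
    g(t=2)
      g(t=1)
        g(t=0)
        -> return 0
      -> return 0
    -> return 0
  -> return 0
-> return 0

call_count is incremented once per call. g is entered once for each t = 4, 3, 2, 1, 0 (the t <= 0 call returns without recursing), i.e. 4 + 1 calls.
call_count = 5

Final answer: 5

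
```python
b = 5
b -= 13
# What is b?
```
Trace:
  b=5
  b=-8

Final answer: -8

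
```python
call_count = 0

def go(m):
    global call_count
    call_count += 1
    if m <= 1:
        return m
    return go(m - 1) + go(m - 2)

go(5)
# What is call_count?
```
Call trace (a repeated sub-call is expanded the first time; later identical calls just restate its return value):
go(m=5)
  go(m=4)
    go(m=3)
      go(m=2)
        go(m=1)
        -> return 1
        go(m=0)
        -> return 0
      -> return 1
      go(m=1)
      -> return 1
    -> return 2
    go(m=2) -> return 1  (same call as traced above)
  -> return 3
  go(m=3) -> return 2  (same call as traced above)
-> return 5

call_count is incremented once per call, so count the calls in each subtree. Let C(m) = number of calls made by go(m).
C(0) = C(1) = 1 (base case, no recursion); C(m) = 1 + C(m - 1) + C(m - 2) otherwise.
C(2) = 1 + C(1) + C(0) = 1 + 1 + 1 = 3
C(3) = 1 + C(2) + C(1) = 1 + 3 + 1 = 5
C(4) = 1 + C(3) + C(2) = 1 + 5 + 3 = 9
C(5) = 1 + C(4) + C(3) = 1 + 9 + 5 = 15
call_count = C(5) = 15

Final answer: 15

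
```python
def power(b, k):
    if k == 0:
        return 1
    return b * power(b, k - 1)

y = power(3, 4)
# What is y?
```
Call trace:
power(b=3, k=4)
  power(b=3, k=3)
    power(b=3, k=2)
      power(b=3, k=1)
        power(b=3, k=0)
        -> return 1
      -> return 3
    -> return 9
  -> return 27
-> return 81

Final answer: 81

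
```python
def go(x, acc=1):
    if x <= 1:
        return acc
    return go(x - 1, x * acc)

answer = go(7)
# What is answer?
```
Call trace:
go(x=7, acc=1)
  go(x=6, acc=7)
    go(x=5, acc=42)
      go(x=4, acc=210)
        go(x=3, acc=840)
          go(x=2, acc=2520)
            go(x=1, acc=5040)
            -> return 5040
          -> return 5040
        -> return 5040
      -> return 5040
    -> return 5040
  -> return 5040
-> return 5040

Final answer: 5040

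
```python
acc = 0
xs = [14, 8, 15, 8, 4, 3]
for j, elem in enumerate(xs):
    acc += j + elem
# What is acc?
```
Trace:
  acc=0
  acc=14, j=0, elem=14
  acc=23, j=1, elem=8
  acc=40, j=2, elem=15
  acc=51, j=3, elem=8
  acc=59, j=4, elem=4
  acc=67, j=5, elem=3

Final answer: 67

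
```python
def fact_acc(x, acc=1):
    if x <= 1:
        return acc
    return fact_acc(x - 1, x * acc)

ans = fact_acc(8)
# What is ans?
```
Call trace:
fact_acc(x=8, acc=1)
  fact_acc(x=7, acc=8)
    fact_acc(x=6, acc=56)
      fact_acc(x=5, acc=336)
        fact_acc(x=4, acc=1680)
          fact_acc(x=3, acc=6720)
            fact_acc(x=2, acc=20160)
              fact_acc(x=1, acc=40320)
              -> return 40320
            -> return 40320
          -> return 40320
        -> return 40320
      -> return 40320
    -> return 40320
  -> return 40320
-> return 40320

Final answer: 40320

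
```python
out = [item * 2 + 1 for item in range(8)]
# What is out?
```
Trace:
  item=0
  item=1
  item=2
  item=3
  item=4
  item=5
  item=6
  item=7
  out=[1, 3, 5, 7, 9, 11, 13, 15]

Final answer: [1, 3, 5, 7, 9, 11, 13, 15]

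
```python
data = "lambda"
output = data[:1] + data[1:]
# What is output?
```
Trace:
  data='lambda'
  data='lambda', output='lambda'

Final answer: 'lambda'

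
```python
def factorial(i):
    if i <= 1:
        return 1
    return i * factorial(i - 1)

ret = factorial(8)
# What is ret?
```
Call trace:
factorial(i=8)
  factorial(i=7)
    factorial(i=6)
      factorial(i=5)
        factorial(i=4)
          factorial(i=3)
            factorial(i=2)
              factorial(i=1)
              -> return 1
            -> return 2
          -> return 6
        -> return 24
      -> return 120
    -> return 720
  -> return 5040
-> return 40320

Final answer: 40320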